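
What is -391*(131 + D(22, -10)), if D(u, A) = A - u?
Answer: -38709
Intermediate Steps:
-391*(131 + D(22, -10)) = -391*(131 + (-10 - 1*22)) = -391*(131 + (-10 - 22)) = -391*(131 - 32) = -391*99 = -38709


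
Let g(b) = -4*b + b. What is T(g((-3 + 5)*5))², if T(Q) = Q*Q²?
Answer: 729000000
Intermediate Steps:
g(b) = -3*b
T(Q) = Q³
T(g((-3 + 5)*5))² = ((-3*(-3 + 5)*5)³)² = ((-6*5)³)² = ((-3*10)³)² = ((-30)³)² = (-27000)² = 729000000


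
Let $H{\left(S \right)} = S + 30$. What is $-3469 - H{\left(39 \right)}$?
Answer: $-3538$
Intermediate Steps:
$H{\left(S \right)} = 30 + S$
$-3469 - H{\left(39 \right)} = -3469 - \left(30 + 39\right) = -3469 - 69 = -3538$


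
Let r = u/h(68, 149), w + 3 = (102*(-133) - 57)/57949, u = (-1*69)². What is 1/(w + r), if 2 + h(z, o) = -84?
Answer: -4983614/292017609 ≈ -0.017066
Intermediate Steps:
h(z, o) = -86 (h(z, o) = -2 - 84 = -86)
u = 4761 (u = (-69)² = 4761)
w = -187470/57949 (w = -3 + (102*(-133) - 57)/57949 = -3 + (-13566 - 57)*(1/57949) = -3 - 13623*1/57949 = -3 - 13623/57949 = -187470/57949 ≈ -3.2351)
r = -4761/86 (r = 4761/(-86) = 4761*(-1/86) = -4761/86 ≈ -55.360)
1/(w + r) = 1/(-187470/57949 - 4761/86) = 1/(-292017609/4983614) = -4983614/292017609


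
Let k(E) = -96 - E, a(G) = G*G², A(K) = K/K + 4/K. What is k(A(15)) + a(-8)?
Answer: -9139/15 ≈ -609.27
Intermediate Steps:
A(K) = 1 + 4/K
a(G) = G³
k(A(15)) + a(-8) = (-96 - (4 + 15)/15) + (-8)³ = (-96 - 19/15) - 512 = -1459/15 - 512 = -9139/15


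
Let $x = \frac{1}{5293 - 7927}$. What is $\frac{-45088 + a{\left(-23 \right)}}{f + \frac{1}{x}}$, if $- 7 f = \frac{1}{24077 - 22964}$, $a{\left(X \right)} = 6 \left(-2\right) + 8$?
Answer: $\frac{351311772}{20521495} \approx 17.119$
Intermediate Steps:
$a{\left(X \right)} = -4$ ($a{\left(X \right)} = -12 + 8 = -4$)
$x = - \frac{1}{2634}$ ($x = \frac{1}{-2634} = - \frac{1}{2634} \approx -0.00037965$)
$f = - \frac{1}{7791}$ ($f = - \frac{1}{7 \left(24077 - 22964\right)} = - \frac{1}{7 \cdot 1113} = \left(- \frac{1}{7}\right) \frac{1}{1113} = - \frac{1}{7791} \approx -0.00012835$)
$\frac{-45088 + a{\left(-23 \right)}}{f + \frac{1}{x}} = \frac{-45088 - 4}{- \frac{1}{7791} + \frac{1}{- \frac{1}{2634}}} = - \frac{45092}{- \frac{1}{7791} - 2634} = - \frac{45092}{- \frac{20521495}{7791}} = \left(-45092\right) \left(- \frac{7791}{20521495}\right) = \frac{351311772}{20521495}$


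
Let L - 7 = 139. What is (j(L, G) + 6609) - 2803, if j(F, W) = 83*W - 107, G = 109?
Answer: 12746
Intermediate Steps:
L = 146 (L = 7 + 139 = 146)
j(F, W) = -107 + 83*W
(j(L, G) + 6609) - 2803 = ((-107 + 83*109) + 6609) - 2803 = ((-107 + 9047) + 6609) - 2803 = (8940 + 6609) - 2803 = 15549 - 2803 = 12746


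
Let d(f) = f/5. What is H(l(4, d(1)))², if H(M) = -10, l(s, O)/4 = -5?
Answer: 100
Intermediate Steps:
d(f) = f/5 (d(f) = f*(⅕) = f/5)
l(s, O) = -20 (l(s, O) = 4*(-5) = -20)
H(l(4, d(1)))² = (-10)² = 100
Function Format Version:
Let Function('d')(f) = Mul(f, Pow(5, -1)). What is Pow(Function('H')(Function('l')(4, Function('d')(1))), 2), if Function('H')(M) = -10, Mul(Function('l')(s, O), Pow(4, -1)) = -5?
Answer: 100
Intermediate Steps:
Function('d')(f) = Mul(Rational(1, 5), f) (Function('d')(f) = Mul(f, Rational(1, 5)) = Mul(Rational(1, 5), f))
Function('l')(s, O) = -20 (Function('l')(s, O) = Mul(4, -5) = -20)
Pow(Function('H')(Function('l')(4, Function('d')(1))), 2) = Pow(-10, 2) = 100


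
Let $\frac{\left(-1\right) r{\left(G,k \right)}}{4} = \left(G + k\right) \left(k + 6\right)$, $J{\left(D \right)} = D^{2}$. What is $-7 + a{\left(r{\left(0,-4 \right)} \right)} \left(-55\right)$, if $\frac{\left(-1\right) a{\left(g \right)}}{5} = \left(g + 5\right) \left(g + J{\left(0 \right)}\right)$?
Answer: $325593$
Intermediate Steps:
$r{\left(G,k \right)} = - 4 \left(6 + k\right) \left(G + k\right)$ ($r{\left(G,k \right)} = - 4 \left(G + k\right) \left(k + 6\right) = - 4 \left(G + k\right) \left(6 + k\right) = - 4 \left(6 + k\right) \left(G + k\right)$)
$a{\left(g \right)} = - 5 g \left(5 + g\right)$ ($a{\left(g \right)} = - 5 \left(g + 5\right) \left(g + 0^{2}\right) = - 5 \left(5 + g\right) \left(g + 0\right) = - 5 \left(5 + g\right) g = - 5 g \left(5 + g\right)$)
$-7 + a{\left(r{\left(0,-4 \right)} \right)} \left(-55\right) = -7 + 5 \left(\left(-24\right) 0 - -96 - 4 \left(-4\right)^{2} - 0 \left(-4\right)\right) \left(-5 - \left(\left(-24\right) 0 - -96 - 4 \left(-4\right)^{2} - 0 \left(-4\right)\right)\right) \left(-55\right) = -7 + 5 \left(0 + 96 - 64 + 0\right) \left(-5 - \left(0 + 96 - 64 + 0\right)\right) \left(-55\right) = -7 + 5 \cdot 32 \left(-5 - 32\right) \left(-55\right) = -7 + 5 \cdot 32 \left(-37\right) \left(-55\right) = -7 - -325600 = -7 + 325600 = 325593$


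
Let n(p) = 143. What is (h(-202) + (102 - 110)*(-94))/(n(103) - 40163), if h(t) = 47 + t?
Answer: -199/13340 ≈ -0.014918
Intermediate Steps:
(h(-202) + (102 - 110)*(-94))/(n(103) - 40163) = ((47 - 202) + (102 - 110)*(-94))/(143 - 40163) = (-155 - 8*(-94))/(-40020) = (-155 + 752)*(-1/40020) = 597*(-1/40020) = -199/13340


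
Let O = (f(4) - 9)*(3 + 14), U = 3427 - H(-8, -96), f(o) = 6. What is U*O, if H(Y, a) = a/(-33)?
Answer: -1920915/11 ≈ -1.7463e+5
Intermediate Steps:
H(Y, a) = -a/33 (H(Y, a) = a*(-1/33) = -a/33)
U = 37665/11 (U = 3427 - (-1)*(-96)/33 = 3427 - 1*32/11 = 3427 - 32/11 = 37665/11 ≈ 3424.1)
O = -51 (O = (6 - 9)*(3 + 14) = -3*17 = -51)
U*O = (37665/11)*(-51) = -1920915/11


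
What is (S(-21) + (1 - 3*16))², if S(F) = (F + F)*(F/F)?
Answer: 7921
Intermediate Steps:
S(F) = 2*F (S(F) = (2*F)*1 = 2*F)
(S(-21) + (1 - 3*16))² = (2*(-21) + (1 - 3*16))² = (-42 + (1 - 48))² = (-42 - 47)² = (-89)² = 7921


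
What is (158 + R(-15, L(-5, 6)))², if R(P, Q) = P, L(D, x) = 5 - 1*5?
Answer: 20449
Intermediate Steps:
L(D, x) = 0 (L(D, x) = 5 - 5 = 0)
(158 + R(-15, L(-5, 6)))² = (158 - 15)² = 143² = 20449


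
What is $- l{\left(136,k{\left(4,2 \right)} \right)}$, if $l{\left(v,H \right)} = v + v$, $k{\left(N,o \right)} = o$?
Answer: $-272$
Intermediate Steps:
$l{\left(v,H \right)} = 2 v$
$- l{\left(136,k{\left(4,2 \right)} \right)} = - 2 \cdot 136 = \left(-1\right) 272 = -272$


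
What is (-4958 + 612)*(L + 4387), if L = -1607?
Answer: -12081880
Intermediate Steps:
(-4958 + 612)*(L + 4387) = (-4958 + 612)*(-1607 + 4387) = -4346*2780 = -12081880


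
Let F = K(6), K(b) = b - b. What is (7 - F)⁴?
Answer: 2401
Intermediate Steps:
K(b) = 0
F = 0
(7 - F)⁴ = (7 - 1*0)⁴ = (7 + 0)⁴ = 7⁴ = 2401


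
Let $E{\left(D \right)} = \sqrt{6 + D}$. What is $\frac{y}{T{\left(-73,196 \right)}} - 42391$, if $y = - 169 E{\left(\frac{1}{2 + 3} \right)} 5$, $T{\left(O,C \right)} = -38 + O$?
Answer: $-42391 + \frac{169 \sqrt{155}}{111} \approx -42372.0$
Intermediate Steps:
$y = - 169 \sqrt{155}$ ($y = - 169 \sqrt{6 + \frac{1}{2 + 3}} \cdot 5 = - 169 \sqrt{6 + \frac{1}{5}} \cdot 5 = - 169 \sqrt{\frac{31}{5}} \cdot 5 = - 169 \frac{\sqrt{155}}{5} \cdot 5 = - 169 \sqrt{155} \approx -2104.0$)
$\frac{y}{T{\left(-73,196 \right)}} - 42391 = \frac{\left(-169\right) \sqrt{155}}{-38 - 73} - 42391 = \frac{\left(-169\right) \sqrt{155}}{-111} - 42391 = - 169 \sqrt{155} \left(- \frac{1}{111}\right) - 42391 = \frac{169 \sqrt{155}}{111} - 42391 = -42391 + \frac{169 \sqrt{155}}{111}$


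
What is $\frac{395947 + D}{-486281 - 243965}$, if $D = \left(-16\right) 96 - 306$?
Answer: $- \frac{394105}{730246} \approx -0.53969$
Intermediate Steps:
$D = -1842$ ($D = -1536 - 306 = -1842$)
$\frac{395947 + D}{-486281 - 243965} = \frac{395947 - 1842}{-486281 - 243965} = \frac{394105}{-730246} = 394105 \left(- \frac{1}{730246}\right) = - \frac{394105}{730246}$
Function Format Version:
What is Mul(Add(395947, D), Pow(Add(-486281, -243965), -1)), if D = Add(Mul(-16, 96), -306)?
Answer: Rational(-394105, 730246) ≈ -0.53969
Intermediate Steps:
D = -1842 (D = Add(-1536, -306) = -1842)
Mul(Add(395947, D), Pow(Add(-486281, -243965), -1)) = Mul(Add(395947, -1842), Pow(Add(-486281, -243965), -1)) = Mul(394105, Pow(-730246, -1)) = Mul(394105, Rational(-1, 730246)) = Rational(-394105, 730246)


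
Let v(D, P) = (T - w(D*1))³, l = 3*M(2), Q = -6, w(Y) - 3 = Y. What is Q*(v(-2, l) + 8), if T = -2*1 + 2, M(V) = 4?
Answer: -42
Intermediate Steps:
w(Y) = 3 + Y
l = 12 (l = 3*4 = 12)
T = 0 (T = -2 + 2 = 0)
v(D, P) = (-3 - D)³ (v(D, P) = (0 - (3 + D*1))³ = (0 - (3 + D))³ = (0 + (-3 - D))³ = (-3 - D)³)
Q*(v(-2, l) + 8) = -6*(-(3 - 2)³ + 8) = -6*(-1*1³ + 8) = -6*(-1*1 + 8) = -6*(-1 + 8) = -6*7 = -42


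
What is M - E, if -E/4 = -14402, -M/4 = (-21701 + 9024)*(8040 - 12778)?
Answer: -240312112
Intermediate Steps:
M = -240254504 (M = -4*(-21701 + 9024)*(8040 - 12778) = -(-50708)*(-4738) = -4*60063626 = -240254504)
E = 57608 (E = -4*(-14402) = 57608)
M - E = -240254504 - 1*57608 = -240254504 - 57608 = -240312112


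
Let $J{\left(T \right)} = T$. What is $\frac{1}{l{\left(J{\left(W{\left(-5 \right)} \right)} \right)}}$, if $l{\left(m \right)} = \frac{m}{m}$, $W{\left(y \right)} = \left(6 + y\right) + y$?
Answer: $1$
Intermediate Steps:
$W{\left(y \right)} = 6 + 2 y$
$l{\left(m \right)} = 1$
$\frac{1}{l{\left(J{\left(W{\left(-5 \right)} \right)} \right)}} = 1^{-1} = 1$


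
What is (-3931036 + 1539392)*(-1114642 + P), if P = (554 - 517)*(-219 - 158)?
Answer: 2699187893604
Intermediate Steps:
P = -13949 (P = 37*(-377) = -13949)
(-3931036 + 1539392)*(-1114642 + P) = (-3931036 + 1539392)*(-1114642 - 13949) = -2391644*(-1128591) = 2699187893604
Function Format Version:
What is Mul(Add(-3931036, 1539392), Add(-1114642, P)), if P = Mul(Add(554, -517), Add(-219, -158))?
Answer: 2699187893604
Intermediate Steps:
P = -13949 (P = Mul(37, -377) = -13949)
Mul(Add(-3931036, 1539392), Add(-1114642, P)) = Mul(Add(-3931036, 1539392), Add(-1114642, -13949)) = Mul(-2391644, -1128591) = 2699187893604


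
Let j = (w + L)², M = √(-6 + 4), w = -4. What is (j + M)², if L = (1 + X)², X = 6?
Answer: (2025 + I*√2)² ≈ 4.1006e+6 + 5728.0*I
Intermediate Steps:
L = 49 (L = (1 + 6)² = 7² = 49)
M = I*√2 (M = √(-2) = I*√2 ≈ 1.4142*I)
j = 2025 (j = (-4 + 49)² = 45² = 2025)
(j + M)² = (2025 + I*√2)²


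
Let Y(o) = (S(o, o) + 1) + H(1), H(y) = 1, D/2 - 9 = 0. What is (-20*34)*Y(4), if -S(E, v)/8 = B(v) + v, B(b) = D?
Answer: 118320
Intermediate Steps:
D = 18 (D = 18 + 2*0 = 18 + 0 = 18)
B(b) = 18
S(E, v) = -144 - 8*v (S(E, v) = -8*(18 + v) = -144 - 8*v)
Y(o) = -142 - 8*o (Y(o) = ((-144 - 8*o) + 1) + 1 = (-143 - 8*o) + 1 = -142 - 8*o)
(-20*34)*Y(4) = (-20*34)*(-142 - 8*4) = -680*(-142 - 32) = -680*(-174) = 118320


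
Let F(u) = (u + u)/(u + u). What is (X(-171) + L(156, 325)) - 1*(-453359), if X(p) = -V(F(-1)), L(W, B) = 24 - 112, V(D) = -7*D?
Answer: 453278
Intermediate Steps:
F(u) = 1 (F(u) = (2*u)/((2*u)) = (2*u)*(1/(2*u)) = 1)
L(W, B) = -88
X(p) = 7 (X(p) = -(-7) = -1*(-7) = 7)
(X(-171) + L(156, 325)) - 1*(-453359) = (7 - 88) - 1*(-453359) = -81 + 453359 = 453278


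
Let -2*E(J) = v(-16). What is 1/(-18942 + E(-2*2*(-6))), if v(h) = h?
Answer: -1/18934 ≈ -5.2815e-5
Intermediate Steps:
E(J) = 8 (E(J) = -½*(-16) = 8)
1/(-18942 + E(-2*2*(-6))) = 1/(-18942 + 8) = 1/(-18934) = -1/18934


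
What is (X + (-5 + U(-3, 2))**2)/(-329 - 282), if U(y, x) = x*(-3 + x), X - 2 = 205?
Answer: -256/611 ≈ -0.41899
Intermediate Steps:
X = 207 (X = 2 + 205 = 207)
(X + (-5 + U(-3, 2))**2)/(-329 - 282) = (207 + (-5 + 2*(-3 + 2))**2)/(-329 - 282) = (207 + (-5 + 2*(-1))**2)/(-611) = (207 + (-5 - 2)**2)*(-1/611) = (207 + (-7)**2)*(-1/611) = (207 + 49)*(-1/611) = 256*(-1/611) = -256/611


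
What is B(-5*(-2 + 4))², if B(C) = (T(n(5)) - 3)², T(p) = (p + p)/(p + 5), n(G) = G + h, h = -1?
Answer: 130321/6561 ≈ 19.863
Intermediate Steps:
n(G) = -1 + G (n(G) = G - 1 = -1 + G)
T(p) = 2*p/(5 + p) (T(p) = (2*p)/(5 + p) = 2*p/(5 + p))
B(C) = 361/81 (B(C) = (2*(-1 + 5)/(5 + (-1 + 5)) - 3)² = (2*4/(5 + 4) - 3)² = (2*4/9 - 3)² = (2*4*(⅑) - 3)² = (8/9 - 3)² = (-19/9)² = 361/81)
B(-5*(-2 + 4))² = (361/81)² = 130321/6561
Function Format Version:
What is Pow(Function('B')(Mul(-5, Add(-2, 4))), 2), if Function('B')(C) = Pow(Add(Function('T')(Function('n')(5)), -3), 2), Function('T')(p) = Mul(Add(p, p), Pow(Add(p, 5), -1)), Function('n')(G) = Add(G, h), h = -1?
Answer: Rational(130321, 6561) ≈ 19.863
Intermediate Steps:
Function('n')(G) = Add(-1, G) (Function('n')(G) = Add(G, -1) = Add(-1, G))
Function('T')(p) = Mul(2, p, Pow(Add(5, p), -1)) (Function('T')(p) = Mul(Mul(2, p), Pow(Add(5, p), -1)) = Mul(2, p, Pow(Add(5, p), -1)))
Function('B')(C) = Rational(361, 81) (Function('B')(C) = Pow(Add(Mul(2, Add(-1, 5), Pow(Add(5, Add(-1, 5)), -1)), -3), 2) = Pow(Add(Mul(2, 4, Pow(Add(5, 4), -1)), -3), 2) = Pow(Add(Mul(2, 4, Pow(9, -1)), -3), 2) = Pow(Add(Mul(2, 4, Rational(1, 9)), -3), 2) = Pow(Add(Rational(8, 9), -3), 2) = Pow(Rational(-19, 9), 2) = Rational(361, 81))
Pow(Function('B')(Mul(-5, Add(-2, 4))), 2) = Pow(Rational(361, 81), 2) = Rational(130321, 6561)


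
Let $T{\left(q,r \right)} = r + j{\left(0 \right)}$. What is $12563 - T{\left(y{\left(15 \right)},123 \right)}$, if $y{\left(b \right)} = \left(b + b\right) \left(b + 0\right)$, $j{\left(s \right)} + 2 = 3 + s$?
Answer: $12439$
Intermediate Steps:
$j{\left(s \right)} = 1 + s$ ($j{\left(s \right)} = -2 + \left(3 + s\right) = 1 + s$)
$y{\left(b \right)} = 2 b^{2}$ ($y{\left(b \right)} = 2 b b = 2 b^{2}$)
$T{\left(q,r \right)} = 1 + r$ ($T{\left(q,r \right)} = r + \left(1 + 0\right) = r + 1 = 1 + r$)
$12563 - T{\left(y{\left(15 \right)},123 \right)} = 12563 - \left(1 + 123\right) = 12563 - 124 = 12439$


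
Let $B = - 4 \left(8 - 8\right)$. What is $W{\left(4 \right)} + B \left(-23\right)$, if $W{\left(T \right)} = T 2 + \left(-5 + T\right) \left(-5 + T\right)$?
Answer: $9$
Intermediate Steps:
$W{\left(T \right)} = \left(-5 + T\right)^{2} + 2 T$ ($W{\left(T \right)} = 2 T + \left(-5 + T\right)^{2} = \left(-5 + T\right)^{2} + 2 T$)
$B = 0$ ($B = - 4 \left(8 - 8\right) = \left(-4\right) 0 = 0$)
$W{\left(4 \right)} + B \left(-23\right) = \left(\left(-5 + 4\right)^{2} + 2 \cdot 4\right) + 0 \left(-23\right) = \left(\left(-1\right)^{2} + 8\right) + 0 = \left(1 + 8\right) + 0 = 9 + 0 = 9$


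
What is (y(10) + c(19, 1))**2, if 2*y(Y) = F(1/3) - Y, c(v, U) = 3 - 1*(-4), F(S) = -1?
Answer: 9/4 ≈ 2.2500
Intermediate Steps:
c(v, U) = 7 (c(v, U) = 3 + 4 = 7)
y(Y) = -1/2 - Y/2 (y(Y) = (-1 - Y)/2 = -1/2 - Y/2)
(y(10) + c(19, 1))**2 = ((-1/2 - 1/2*10) + 7)**2 = ((-1/2 - 5) + 7)**2 = (-11/2 + 7)**2 = (3/2)**2 = 9/4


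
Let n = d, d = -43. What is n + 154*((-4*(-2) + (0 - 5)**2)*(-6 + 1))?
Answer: -25453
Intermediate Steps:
n = -43
n + 154*((-4*(-2) + (0 - 5)**2)*(-6 + 1)) = -43 + 154*((-4*(-2) + (0 - 5)**2)*(-6 + 1)) = -43 + 154*((8 + (-5)**2)*(-5)) = -43 + 154*((8 + 25)*(-5)) = -43 + 154*(33*(-5)) = -43 + 154*(-165) = -43 - 25410 = -25453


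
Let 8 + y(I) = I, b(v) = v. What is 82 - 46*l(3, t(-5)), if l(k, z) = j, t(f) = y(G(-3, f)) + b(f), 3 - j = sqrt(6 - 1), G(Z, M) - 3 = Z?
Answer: -56 + 46*sqrt(5) ≈ 46.859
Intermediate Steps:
G(Z, M) = 3 + Z
y(I) = -8 + I
j = 3 - sqrt(5) (j = 3 - sqrt(6 - 1) = 3 - sqrt(5) ≈ 0.76393)
t(f) = -8 + f (t(f) = (-8 + (3 - 3)) + f = (-8 + 0) + f = -8 + f)
l(k, z) = 3 - sqrt(5)
82 - 46*l(3, t(-5)) = 82 - 46*(3 - sqrt(5)) = 82 + (-138 + 46*sqrt(5)) = -56 + 46*sqrt(5)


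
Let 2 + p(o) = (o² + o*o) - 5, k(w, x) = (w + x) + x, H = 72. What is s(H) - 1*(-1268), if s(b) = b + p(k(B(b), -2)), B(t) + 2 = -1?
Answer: 1431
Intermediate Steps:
B(t) = -3 (B(t) = -2 - 1 = -3)
k(w, x) = w + 2*x
p(o) = -7 + 2*o² (p(o) = -2 + ((o² + o*o) - 5) = -2 + ((o² + o²) - 5) = -2 + (2*o² - 5) = -2 + (-5 + 2*o²) = -7 + 2*o²)
s(b) = 91 + b (s(b) = b + (-7 + 2*(-3 + 2*(-2))²) = b + (-7 + 2*(-3 - 4)²) = b + (-7 + 2*(-7)²) = b + (-7 + 2*49) = b + (-7 + 98) = b + 91 = 91 + b)
s(H) - 1*(-1268) = (91 + 72) - 1*(-1268) = 163 + 1268 = 1431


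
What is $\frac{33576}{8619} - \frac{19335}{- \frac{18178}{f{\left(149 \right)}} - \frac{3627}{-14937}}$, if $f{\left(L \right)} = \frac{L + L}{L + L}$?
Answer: $\frac{99195051817}{20002058713} \approx 4.9592$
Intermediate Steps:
$f{\left(L \right)} = 1$ ($f{\left(L \right)} = \frac{2 L}{2 L} = 2 L \frac{1}{2 L} = 1$)
$\frac{33576}{8619} - \frac{19335}{- \frac{18178}{f{\left(149 \right)}} - \frac{3627}{-14937}} = \frac{33576}{8619} - \frac{19335}{- \frac{18178}{1} - \frac{3627}{-14937}} = 33576 \cdot \frac{1}{8619} - \frac{19335}{\left(-18178\right) 1 - - \frac{93}{383}} = \frac{11192}{2873} - \frac{19335}{-18178 + \frac{93}{383}} = \frac{11192}{2873} - \frac{19335}{- \frac{6962081}{383}} = \frac{11192}{2873} - - \frac{7405305}{6962081} = \frac{11192}{2873} + \frac{7405305}{6962081} = \frac{99195051817}{20002058713}$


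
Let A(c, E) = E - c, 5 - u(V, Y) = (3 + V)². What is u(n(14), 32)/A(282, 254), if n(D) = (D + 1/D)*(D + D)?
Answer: 39401/7 ≈ 5628.7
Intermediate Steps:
n(D) = 2*D*(D + 1/D) (n(D) = (D + 1/D)*(2*D) = 2*D*(D + 1/D))
u(V, Y) = 5 - (3 + V)²
u(n(14), 32)/A(282, 254) = (5 - (3 + (2 + 2*14²))²)/(254 - 1*282) = (5 - (3 + (2 + 2*196))²)/(254 - 282) = (5 - (3 + (2 + 392))²)/(-28) = (5 - (3 + 394)²)*(-1/28) = (5 - 1*397²)*(-1/28) = (5 - 1*157609)*(-1/28) = (5 - 157609)*(-1/28) = -157604*(-1/28) = 39401/7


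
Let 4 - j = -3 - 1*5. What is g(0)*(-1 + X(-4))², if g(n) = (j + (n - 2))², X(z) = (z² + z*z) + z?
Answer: 72900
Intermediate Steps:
X(z) = z + 2*z² (X(z) = (z² + z²) + z = 2*z² + z = z + 2*z²)
j = 12 (j = 4 - (-3 - 1*5) = 4 - (-3 - 5) = 4 - 1*(-8) = 4 + 8 = 12)
g(n) = (10 + n)² (g(n) = (12 + (n - 2))² = (12 + (-2 + n))² = (10 + n)²)
g(0)*(-1 + X(-4))² = (10 + 0)²*(-1 - 4*(1 + 2*(-4)))² = 10²*(-1 - 4*(1 - 8))² = 100*(-1 - 4*(-7))² = 100*(-1 + 28)² = 100*27² = 100*729 = 72900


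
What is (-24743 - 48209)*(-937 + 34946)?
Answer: -2481024568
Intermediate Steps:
(-24743 - 48209)*(-937 + 34946) = -72952*34009 = -2481024568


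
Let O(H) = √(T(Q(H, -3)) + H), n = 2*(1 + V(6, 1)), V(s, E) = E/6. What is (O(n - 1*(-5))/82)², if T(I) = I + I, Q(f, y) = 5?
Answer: 13/5043 ≈ 0.0025778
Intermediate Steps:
V(s, E) = E/6 (V(s, E) = E*(⅙) = E/6)
T(I) = 2*I
n = 7/3 (n = 2*(1 + (⅙)*1) = 2*(1 + ⅙) = 2*(7/6) = 7/3 ≈ 2.3333)
O(H) = √(10 + H) (O(H) = √(2*5 + H) = √(10 + H))
(O(n - 1*(-5))/82)² = (√(10 + (7/3 - 1*(-5)))/82)² = (√(10 + (7/3 + 5))*(1/82))² = (√(10 + 22/3)*(1/82))² = (√(52/3)*(1/82))² = ((2*√39/3)*(1/82))² = (√39/123)² = 13/5043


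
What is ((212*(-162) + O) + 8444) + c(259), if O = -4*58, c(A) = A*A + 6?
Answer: 40955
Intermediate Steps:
c(A) = 6 + A² (c(A) = A² + 6 = 6 + A²)
O = -232
((212*(-162) + O) + 8444) + c(259) = ((212*(-162) - 232) + 8444) + (6 + 259²) = ((-34344 - 232) + 8444) + (6 + 67081) = (-34576 + 8444) + 67087 = -26132 + 67087 = 40955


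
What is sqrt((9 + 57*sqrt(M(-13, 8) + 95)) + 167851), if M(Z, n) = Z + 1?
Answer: sqrt(167860 + 57*sqrt(83)) ≈ 410.34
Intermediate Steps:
M(Z, n) = 1 + Z
sqrt((9 + 57*sqrt(M(-13, 8) + 95)) + 167851) = sqrt((9 + 57*sqrt((1 - 13) + 95)) + 167851) = sqrt((9 + 57*sqrt(-12 + 95)) + 167851) = sqrt((9 + 57*sqrt(83)) + 167851) = sqrt(167860 + 57*sqrt(83))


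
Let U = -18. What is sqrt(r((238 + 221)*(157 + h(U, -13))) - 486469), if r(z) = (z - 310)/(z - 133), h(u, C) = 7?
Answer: I*sqrt(2746827199684443)/75143 ≈ 697.47*I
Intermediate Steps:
r(z) = (-310 + z)/(-133 + z)
sqrt(r((238 + 221)*(157 + h(U, -13))) - 486469) = sqrt((-310 + (238 + 221)*(157 + 7))/(-133 + (238 + 221)*(157 + 7)) - 486469) = sqrt((-310 + 459*164)/(-133 + 459*164) - 486469) = sqrt((-310 + 75276)/(-133 + 75276) - 486469) = sqrt(74966/75143 - 486469) = sqrt(-36554665101/75143) = I*sqrt(2746827199684443)/75143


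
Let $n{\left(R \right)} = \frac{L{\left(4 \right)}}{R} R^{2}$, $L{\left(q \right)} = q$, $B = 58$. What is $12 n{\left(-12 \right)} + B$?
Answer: $-518$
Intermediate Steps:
$n{\left(R \right)} = 4 R$ ($n{\left(R \right)} = \frac{4}{R} R^{2} = 4 R$)
$12 n{\left(-12 \right)} + B = 12 \cdot 4 \left(-12\right) + 58 = 12 \left(-48\right) + 58 = -576 + 58 = -518$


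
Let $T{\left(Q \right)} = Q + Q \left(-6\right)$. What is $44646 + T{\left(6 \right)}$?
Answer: $44616$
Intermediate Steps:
$T{\left(Q \right)} = - 5 Q$ ($T{\left(Q \right)} = Q - 6 Q = - 5 Q$)
$44646 + T{\left(6 \right)} = 44646 - 30 = 44616$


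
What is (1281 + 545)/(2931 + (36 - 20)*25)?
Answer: 1826/3331 ≈ 0.54818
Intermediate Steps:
(1281 + 545)/(2931 + (36 - 20)*25) = 1826/(2931 + 16*25) = 1826/(2931 + 400) = 1826/3331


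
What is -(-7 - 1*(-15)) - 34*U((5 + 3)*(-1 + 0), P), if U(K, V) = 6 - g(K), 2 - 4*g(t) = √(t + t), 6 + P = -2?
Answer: -195 - 34*I ≈ -195.0 - 34.0*I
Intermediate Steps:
P = -8 (P = -6 - 2 = -8)
g(t) = ½ - √2*√t/4 (g(t) = ½ - √(t + t)/4 = ½ - √2*√t/4)
U(K, V) = 11/2 + √2*√K/4 (U(K, V) = 6 - (½ - √2*√K/4) = 6 + (-½ + √2*√K/4) = 11/2 + √2*√K/4)
-(-7 - 1*(-15)) - 34*U((5 + 3)*(-1 + 0), P) = -(-7 - 1*(-15)) - 34*(11/2 + √2*√((5 + 3)*(-1 + 0))/4) = -(-7 + 15) - 34*(11/2 + √2*√(8*(-1))/4) = -1*8 - 34*(11/2 + √2*√(-8)/4) = -8 - 34*(11/2 + √2*(2*I*√2)/4) = -8 - 34*(11/2 + I) = -8 + (-187 - 34*I) = -195 - 34*I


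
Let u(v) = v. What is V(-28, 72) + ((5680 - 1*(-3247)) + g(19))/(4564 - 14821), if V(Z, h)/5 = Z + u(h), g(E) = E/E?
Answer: 749204/3419 ≈ 219.13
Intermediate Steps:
g(E) = 1
V(Z, h) = 5*Z + 5*h (V(Z, h) = 5*(Z + h) = 5*Z + 5*h)
V(-28, 72) + ((5680 - 1*(-3247)) + g(19))/(4564 - 14821) = (5*(-28) + 5*72) + ((5680 - 1*(-3247)) + 1)/(4564 - 14821) = (-140 + 360) + ((5680 + 3247) + 1)/(-10257) = 220 + (8927 + 1)*(-1/10257) = 220 + 8928*(-1/10257) = 220 - 2976/3419 = 749204/3419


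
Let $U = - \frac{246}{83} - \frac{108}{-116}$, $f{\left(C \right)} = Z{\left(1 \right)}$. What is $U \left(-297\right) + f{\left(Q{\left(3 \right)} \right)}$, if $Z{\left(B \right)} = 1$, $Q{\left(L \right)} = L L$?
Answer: $\frac{1455628}{2407} \approx 604.75$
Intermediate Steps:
$Q{\left(L \right)} = L^{2}$
$f{\left(C \right)} = 1$
$U = - \frac{4893}{2407}$ ($U = \left(-246\right) \frac{1}{83} - - \frac{27}{29} = - \frac{246}{83} + \frac{27}{29} = - \frac{4893}{2407} \approx -2.0328$)
$U \left(-297\right) + f{\left(Q{\left(3 \right)} \right)} = \left(- \frac{4893}{2407}\right) \left(-297\right) + 1 = \frac{1453221}{2407} + 1 = \frac{1455628}{2407}$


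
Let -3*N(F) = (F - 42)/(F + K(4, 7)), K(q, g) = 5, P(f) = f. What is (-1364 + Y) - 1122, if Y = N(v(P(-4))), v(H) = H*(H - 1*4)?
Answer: -275936/111 ≈ -2485.9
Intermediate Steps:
v(H) = H*(-4 + H) (v(H) = H*(H - 4) = H*(-4 + H))
N(F) = -(-42 + F)/(3*(5 + F)) (N(F) = -(F - 42)/(3*(F + 5)) = -(-42 + F)/(3*(5 + F)))
Y = 10/111 (Y = (42 - (-4)*(-4 - 4))/(3*(5 - 4*(-4 - 4))) = (42 - (-4)*(-8))/(3*(5 - 4*(-8))) = (42 - 1*32)/(3*(5 + 32)) = (⅓)*(42 - 32)/37 = (⅓)*(1/37)*10 = 10/111 ≈ 0.090090)
(-1364 + Y) - 1122 = (-1364 + 10/111) - 1122 = -151394/111 - 1122 = -275936/111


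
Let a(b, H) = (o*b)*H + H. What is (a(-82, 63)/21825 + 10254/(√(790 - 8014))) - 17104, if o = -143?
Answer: -41395111/2425 - 1709*I*√1806/602 ≈ -17070.0 - 120.64*I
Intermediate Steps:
a(b, H) = H - 143*H*b (a(b, H) = (-143*b)*H + H = -143*H*b + H = H - 143*H*b)
(a(-82, 63)/21825 + 10254/(√(790 - 8014))) - 17104 = ((63*(1 - 143*(-82)))/21825 + 10254/(√(790 - 8014))) - 17104 = ((63*(1 + 11726))*(1/21825) + 10254/(√(-7224))) - 17104 = ((63*11727)*(1/21825) + 10254/((2*I*√1806))) - 17104 = (738801*(1/21825) + 10254*(-I*√1806/3612)) - 17104 = (82089/2425 - 1709*I*√1806/602) - 17104 = -41395111/2425 - 1709*I*√1806/602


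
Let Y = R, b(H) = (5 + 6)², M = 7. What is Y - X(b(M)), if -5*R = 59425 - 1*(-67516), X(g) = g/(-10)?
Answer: -253761/10 ≈ -25376.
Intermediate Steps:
b(H) = 121 (b(H) = 11² = 121)
X(g) = -g/10 (X(g) = g*(-⅒) = -g/10)
R = -126941/5 (R = -(59425 - 1*(-67516))/5 = -(59425 + 67516)/5 = -⅕*126941 = -126941/5 ≈ -25388.)
Y = -126941/5 ≈ -25388.
Y - X(b(M)) = -126941/5 - (-1)*121/10 = -126941/5 - 1*(-121/10) = -126941/5 + 121/10 = -253761/10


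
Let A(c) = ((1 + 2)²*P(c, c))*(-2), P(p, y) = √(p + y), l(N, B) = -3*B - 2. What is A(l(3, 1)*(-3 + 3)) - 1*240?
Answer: -240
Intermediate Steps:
l(N, B) = -2 - 3*B
A(c) = -18*√2*√c (A(c) = ((1 + 2)²*√(c + c))*(-2) = (3²*√(2*c))*(-2) = (9*(√2*√c))*(-2) = (9*√2*√c)*(-2) = -18*√2*√c)
A(l(3, 1)*(-3 + 3)) - 1*240 = -18*√2*√((-2 - 3*1)*(-3 + 3)) - 1*240 = -18*√2*√((-2 - 3)*0) - 240 = -18*√2*√(-5*0) - 240 = -18*√2*√0 - 240 = -18*√2*0 - 240 = 0 - 240 = -240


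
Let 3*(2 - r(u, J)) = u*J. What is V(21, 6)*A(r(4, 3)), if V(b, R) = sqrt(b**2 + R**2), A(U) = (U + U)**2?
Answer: 48*sqrt(53) ≈ 349.45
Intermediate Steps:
r(u, J) = 2 - J*u/3 (r(u, J) = 2 - u*J/3 = 2 - J*u/3)
A(U) = 4*U**2 (A(U) = (2*U)**2 = 4*U**2)
V(b, R) = sqrt(R**2 + b**2)
V(21, 6)*A(r(4, 3)) = sqrt(6**2 + 21**2)*(4*(2 - 1/3*3*4)**2) = sqrt(36 + 441)*(4*(2 - 4)**2) = sqrt(477)*(4*(-2)**2) = (3*sqrt(53))*(4*4) = (3*sqrt(53))*16 = 48*sqrt(53)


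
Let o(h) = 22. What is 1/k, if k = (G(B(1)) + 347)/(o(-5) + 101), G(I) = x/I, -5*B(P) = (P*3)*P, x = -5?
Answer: 9/26 ≈ 0.34615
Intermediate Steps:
B(P) = -3*P²/5 (B(P) = -P*3*P/5 = -3*P*P/5 = -3*P²/5)
G(I) = -5/I
k = 26/9 (k = (-5/((-⅗*1²)) + 347)/(22 + 101) = (-5/((-⅗*1)) + 347)/123 = (-5/(-⅗) + 347)*(1/123) = (-5*(-5/3) + 347)*(1/123) = (25/3 + 347)*(1/123) = (1066/3)*(1/123) = 26/9 ≈ 2.8889)
1/k = 1/(26/9) = 9/26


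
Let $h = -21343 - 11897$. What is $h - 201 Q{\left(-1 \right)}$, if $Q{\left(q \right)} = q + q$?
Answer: $-32838$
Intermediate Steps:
$Q{\left(q \right)} = 2 q$
$h = -33240$ ($h = -21343 - 11897 = -33240$)
$h - 201 Q{\left(-1 \right)} = -33240 - 201 \cdot 2 \left(-1\right) = -33240 - -402 = -33240 + 402 = -32838$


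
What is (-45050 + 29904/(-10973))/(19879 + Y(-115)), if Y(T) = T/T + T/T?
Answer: -494363554/218154213 ≈ -2.2661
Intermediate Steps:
Y(T) = 2 (Y(T) = 1 + 1 = 2)
(-45050 + 29904/(-10973))/(19879 + Y(-115)) = (-45050 + 29904/(-10973))/(19879 + 2) = (-45050 + 29904*(-1/10973))/19881 = (-45050 - 29904/10973)*(1/19881) = -494363554/10973*1/19881 = -494363554/218154213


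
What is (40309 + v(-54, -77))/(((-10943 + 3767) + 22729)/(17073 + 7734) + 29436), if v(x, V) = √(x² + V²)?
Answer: 999945363/730234405 + 24807*√8845/730234405 ≈ 1.3725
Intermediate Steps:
v(x, V) = √(V² + x²)
(40309 + v(-54, -77))/(((-10943 + 3767) + 22729)/(17073 + 7734) + 29436) = (40309 + √((-77)² + (-54)²))/(((-10943 + 3767) + 22729)/(17073 + 7734) + 29436) = (40309 + √(5929 + 2916))/((-7176 + 22729)/24807 + 29436) = (40309 + √8845)/(15553*(1/24807) + 29436) = (40309 + √8845)/(15553/24807 + 29436) = (40309 + √8845)/(730234405/24807) = (40309 + √8845)*(24807/730234405) = 999945363/730234405 + 24807*√8845/730234405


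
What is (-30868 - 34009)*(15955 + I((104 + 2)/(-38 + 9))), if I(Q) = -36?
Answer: -1032776963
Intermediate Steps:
(-30868 - 34009)*(15955 + I((104 + 2)/(-38 + 9))) = (-30868 - 34009)*(15955 - 36) = -64877*15919 = -1032776963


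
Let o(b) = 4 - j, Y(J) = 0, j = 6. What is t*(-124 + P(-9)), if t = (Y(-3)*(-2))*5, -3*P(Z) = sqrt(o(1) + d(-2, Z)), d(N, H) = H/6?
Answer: 0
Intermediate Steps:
o(b) = -2 (o(b) = 4 - 1*6 = 4 - 6 = -2)
d(N, H) = H/6 (d(N, H) = H*(1/6) = H/6)
P(Z) = -sqrt(-2 + Z/6)/3
t = 0 (t = (0*(-2))*5 = 0*5 = 0)
t*(-124 + P(-9)) = 0*(-124 - sqrt(-72 + 6*(-9))/18) = 0*(-124 - sqrt(-72 - 54)/18) = 0*(-124 - I*sqrt(14)/6) = 0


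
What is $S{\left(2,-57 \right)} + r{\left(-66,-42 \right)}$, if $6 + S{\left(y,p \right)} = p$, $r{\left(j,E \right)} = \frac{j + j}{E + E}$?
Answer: $- \frac{430}{7} \approx -61.429$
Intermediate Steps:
$r{\left(j,E \right)} = \frac{j}{E}$ ($r{\left(j,E \right)} = \frac{2 j}{2 E} = 2 j \frac{1}{2 E} = \frac{j}{E}$)
$S{\left(y,p \right)} = -6 + p$
$S{\left(2,-57 \right)} + r{\left(-66,-42 \right)} = \left(-6 - 57\right) - \frac{66}{-42} = -63 - - \frac{11}{7} = -63 + \frac{11}{7} = - \frac{430}{7}$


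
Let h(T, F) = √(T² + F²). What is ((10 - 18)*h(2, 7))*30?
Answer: -240*√53 ≈ -1747.2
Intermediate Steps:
h(T, F) = √(F² + T²)
((10 - 18)*h(2, 7))*30 = ((10 - 18)*√(7² + 2²))*30 = -8*√(49 + 4)*30 = -8*√53*30 = -240*√53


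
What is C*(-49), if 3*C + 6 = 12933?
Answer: -211141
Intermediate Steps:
C = 4309 (C = -2 + (1/3)*12933 = -2 + 4311 = 4309)
C*(-49) = 4309*(-49) = -211141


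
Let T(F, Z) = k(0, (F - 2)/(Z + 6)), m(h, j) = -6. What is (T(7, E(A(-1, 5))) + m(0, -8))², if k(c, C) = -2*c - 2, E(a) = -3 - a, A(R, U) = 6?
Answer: 64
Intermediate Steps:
k(c, C) = -2 - 2*c
T(F, Z) = -2 (T(F, Z) = -2 - 2*0 = -2 + 0 = -2)
(T(7, E(A(-1, 5))) + m(0, -8))² = (-2 - 6)² = (-8)² = 64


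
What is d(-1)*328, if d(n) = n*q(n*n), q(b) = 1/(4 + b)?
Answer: -328/5 ≈ -65.600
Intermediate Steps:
d(n) = n/(4 + n²) (d(n) = n/(4 + n*n) = n/(4 + n²))
d(-1)*328 = -1/(4 + (-1)²)*328 = -1/(4 + 1)*328 = -1/5*328 = -1*⅕*328 = -⅕*328 = -328/5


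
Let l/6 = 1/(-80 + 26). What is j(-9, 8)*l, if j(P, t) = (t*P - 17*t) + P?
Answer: 217/9 ≈ 24.111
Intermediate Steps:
j(P, t) = P - 17*t + P*t (j(P, t) = (P*t - 17*t) + P = (-17*t + P*t) + P = P - 17*t + P*t)
l = -⅑ (l = 6/(-80 + 26) = 6/(-54) = 6*(-1/54) = -⅑ ≈ -0.11111)
j(-9, 8)*l = (-9 - 17*8 - 9*8)*(-⅑) = (-9 - 136 - 72)*(-⅑) = -217*(-⅑) = 217/9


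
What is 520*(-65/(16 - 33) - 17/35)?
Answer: 206544/119 ≈ 1735.7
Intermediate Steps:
520*(-65/(16 - 33) - 17/35) = 520*(-65/(-17) - 17*1/35) = 520*(-65*(-1/17) - 17/35) = 520*(65/17 - 17/35) = 520*(1986/595) = 206544/119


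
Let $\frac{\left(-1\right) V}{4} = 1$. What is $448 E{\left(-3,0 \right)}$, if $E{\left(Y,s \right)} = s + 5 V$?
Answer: $-8960$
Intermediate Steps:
$V = -4$ ($V = \left(-4\right) 1 = -4$)
$E{\left(Y,s \right)} = -20 + s$ ($E{\left(Y,s \right)} = s + 5 \left(-4\right) = s - 20 = -20 + s$)
$448 E{\left(-3,0 \right)} = 448 \left(-20 + 0\right) = 448 \left(-20\right) = -8960$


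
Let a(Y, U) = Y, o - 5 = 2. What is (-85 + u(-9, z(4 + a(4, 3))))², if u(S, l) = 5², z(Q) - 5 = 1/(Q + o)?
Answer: 3600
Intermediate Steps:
o = 7 (o = 5 + 2 = 7)
z(Q) = 5 + 1/(7 + Q) (z(Q) = 5 + 1/(Q + 7) = 5 + 1/(7 + Q))
u(S, l) = 25
(-85 + u(-9, z(4 + a(4, 3))))² = (-85 + 25)² = (-60)² = 3600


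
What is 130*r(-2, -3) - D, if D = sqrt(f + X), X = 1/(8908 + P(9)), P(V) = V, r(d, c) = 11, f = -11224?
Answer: 1430 - I*sqrt(892452657219)/8917 ≈ 1430.0 - 105.94*I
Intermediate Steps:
X = 1/8917 (X = 1/(8908 + 9) = 1/8917 ≈ 0.00011215)
D = I*sqrt(892452657219)/8917 (D = sqrt(-11224 + 1/8917) = sqrt(-100084407/8917) = I*sqrt(892452657219)/8917 ≈ 105.94*I)
130*r(-2, -3) - D = 130*11 - I*sqrt(892452657219)/8917 = 1430 - I*sqrt(892452657219)/8917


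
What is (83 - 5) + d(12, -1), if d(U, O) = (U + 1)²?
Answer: 247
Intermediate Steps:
d(U, O) = (1 + U)²
(83 - 5) + d(12, -1) = (83 - 5) + (1 + 12)² = 78 + 13² = 78 + 169 = 247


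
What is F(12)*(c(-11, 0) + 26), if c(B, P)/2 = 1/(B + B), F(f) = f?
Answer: 3420/11 ≈ 310.91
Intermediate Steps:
c(B, P) = 1/B (c(B, P) = 2/(B + B) = 2/((2*B)) = 2*(1/(2*B)) = 1/B)
F(12)*(c(-11, 0) + 26) = 12*(1/(-11) + 26) = 12*(-1/11 + 26) = 12*(285/11) = 3420/11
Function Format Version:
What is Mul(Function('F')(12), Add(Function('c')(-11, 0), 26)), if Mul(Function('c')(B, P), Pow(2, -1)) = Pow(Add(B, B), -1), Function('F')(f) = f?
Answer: Rational(3420, 11) ≈ 310.91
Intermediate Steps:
Function('c')(B, P) = Pow(B, -1) (Function('c')(B, P) = Mul(2, Pow(Add(B, B), -1)) = Mul(2, Pow(Mul(2, B), -1)) = Mul(2, Mul(Rational(1, 2), Pow(B, -1))) = Pow(B, -1))
Mul(Function('F')(12), Add(Function('c')(-11, 0), 26)) = Mul(12, Add(Pow(-11, -1), 26)) = Mul(12, Add(Rational(-1, 11), 26)) = Mul(12, Rational(285, 11)) = Rational(3420, 11)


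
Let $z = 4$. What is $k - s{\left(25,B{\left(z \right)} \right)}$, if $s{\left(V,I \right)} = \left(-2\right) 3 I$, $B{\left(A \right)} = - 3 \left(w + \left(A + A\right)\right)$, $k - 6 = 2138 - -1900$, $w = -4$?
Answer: $3972$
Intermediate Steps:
$k = 4044$ ($k = 6 + \left(2138 - -1900\right) = 6 + \left(2138 + 1900\right) = 6 + 4038 = 4044$)
$B{\left(A \right)} = 12 - 6 A$ ($B{\left(A \right)} = - 3 \left(-4 + \left(A + A\right)\right) = - 3 \left(-4 + 2 A\right) = 12 - 6 A$)
$s{\left(V,I \right)} = - 6 I$
$k - s{\left(25,B{\left(z \right)} \right)} = 4044 - - 6 \left(12 - 24\right) = 4044 - \left(-6\right) \left(-12\right) = 4044 - 72 = 3972$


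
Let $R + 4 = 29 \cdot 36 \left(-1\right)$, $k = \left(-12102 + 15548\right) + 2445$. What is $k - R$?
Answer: $6939$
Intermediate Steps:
$k = 5891$ ($k = 3446 + 2445 = 5891$)
$R = -1048$ ($R = -4 + 29 \cdot 36 \left(-1\right) = -4 + 1044 \left(-1\right) = -4 - 1044 = -1048$)
$k - R = 5891 - -1048 = 5891 + 1048 = 6939$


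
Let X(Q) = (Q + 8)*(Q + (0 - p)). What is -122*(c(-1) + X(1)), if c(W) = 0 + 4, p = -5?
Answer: -7076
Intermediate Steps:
c(W) = 4
X(Q) = (5 + Q)*(8 + Q) (X(Q) = (Q + 8)*(Q + (0 - 1*(-5))) = (8 + Q)*(Q + (0 + 5)) = (8 + Q)*(Q + 5) = (8 + Q)*(5 + Q) = (5 + Q)*(8 + Q))
-122*(c(-1) + X(1)) = -122*(4 + (40 + 1**2 + 13*1)) = -122*(4 + (40 + 1 + 13)) = -122*(4 + 54) = -122*58 = -7076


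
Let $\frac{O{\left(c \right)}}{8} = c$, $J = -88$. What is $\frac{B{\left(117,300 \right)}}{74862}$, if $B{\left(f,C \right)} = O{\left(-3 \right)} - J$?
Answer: $\frac{32}{37431} \approx 0.00085491$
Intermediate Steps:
$O{\left(c \right)} = 8 c$
$B{\left(f,C \right)} = 64$ ($B{\left(f,C \right)} = 8 \left(-3\right) - -88 = -24 + 88 = 64$)
$\frac{B{\left(117,300 \right)}}{74862} = \frac{64}{74862} = 64 \cdot \frac{1}{74862} = \frac{32}{37431}$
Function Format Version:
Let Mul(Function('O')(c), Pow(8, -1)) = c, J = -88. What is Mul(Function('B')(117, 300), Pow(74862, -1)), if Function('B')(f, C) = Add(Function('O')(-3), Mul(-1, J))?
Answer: Rational(32, 37431) ≈ 0.00085491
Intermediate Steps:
Function('O')(c) = Mul(8, c)
Function('B')(f, C) = 64 (Function('B')(f, C) = Add(Mul(8, -3), Mul(-1, -88)) = Add(-24, 88) = 64)
Mul(Function('B')(117, 300), Pow(74862, -1)) = Mul(64, Pow(74862, -1)) = Mul(64, Rational(1, 74862)) = Rational(32, 37431)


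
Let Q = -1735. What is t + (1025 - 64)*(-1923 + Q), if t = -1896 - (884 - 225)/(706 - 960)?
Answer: -893376777/254 ≈ -3.5172e+6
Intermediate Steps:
t = -480925/254 (t = -1896 - 659/(-254) = -1896 - 659*(-1)/254 = -1896 - 1*(-659/254) = -1896 + 659/254 = -480925/254 ≈ -1893.4)
t + (1025 - 64)*(-1923 + Q) = -480925/254 + (1025 - 64)*(-1923 - 1735) = -480925/254 + 961*(-3658) = -480925/254 - 3515338 = -893376777/254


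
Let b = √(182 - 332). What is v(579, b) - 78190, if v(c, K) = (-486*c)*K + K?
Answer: -78190 - 1406965*I*√6 ≈ -78190.0 - 3.4463e+6*I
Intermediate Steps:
b = 5*I*√6 (b = √(-150) = 5*I*√6 ≈ 12.247*I)
v(c, K) = K - 486*K*c (v(c, K) = -486*K*c + K = K - 486*K*c)
v(579, b) - 78190 = (5*I*√6)*(1 - 486*579) - 78190 = (5*I*√6)*(1 - 281394) - 78190 = (5*I*√6)*(-281393) - 78190 = -1406965*I*√6 - 78190 = -78190 - 1406965*I*√6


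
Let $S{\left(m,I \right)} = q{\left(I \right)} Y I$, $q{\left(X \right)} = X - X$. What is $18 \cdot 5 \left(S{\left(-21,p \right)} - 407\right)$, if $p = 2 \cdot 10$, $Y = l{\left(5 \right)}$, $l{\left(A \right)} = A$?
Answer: $-36630$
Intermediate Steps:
$Y = 5$
$q{\left(X \right)} = 0$
$p = 20$
$S{\left(m,I \right)} = 0$ ($S{\left(m,I \right)} = 0 \cdot 5 I = 0 I = 0$)
$18 \cdot 5 \left(S{\left(-21,p \right)} - 407\right) = 18 \cdot 5 \left(0 - 407\right) = 90 \left(-407\right) = -36630$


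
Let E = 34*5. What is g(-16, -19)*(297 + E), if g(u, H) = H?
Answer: -8873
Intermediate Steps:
E = 170
g(-16, -19)*(297 + E) = -19*(297 + 170) = -19*467 = -8873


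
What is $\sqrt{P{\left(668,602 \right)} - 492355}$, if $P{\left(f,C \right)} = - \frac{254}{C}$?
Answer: $\frac{i \sqrt{44607893582}}{301} \approx 701.68 i$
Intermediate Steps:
$\sqrt{P{\left(668,602 \right)} - 492355} = \sqrt{- \frac{254}{602} - 492355} = \sqrt{\left(-254\right) \frac{1}{602} - 492355} = \sqrt{- \frac{127}{301} - 492355} = \sqrt{- \frac{148198982}{301}} = \frac{i \sqrt{44607893582}}{301}$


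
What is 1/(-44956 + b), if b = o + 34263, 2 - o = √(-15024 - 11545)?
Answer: -10691/114324050 + 163*I/114324050 ≈ -9.3515e-5 + 1.4258e-6*I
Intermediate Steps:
o = 2 - 163*I (o = 2 - √(-15024 - 11545) = 2 - √(-26569) = 2 - 163*I ≈ 2.0 - 163.0*I)
b = 34265 - 163*I (b = (2 - 163*I) + 34263 = 34265 - 163*I ≈ 34265.0 - 163.0*I)
1/(-44956 + b) = 1/(-44956 + (34265 - 163*I)) = 1/(-10691 - 163*I) = (-10691 + 163*I)/114324050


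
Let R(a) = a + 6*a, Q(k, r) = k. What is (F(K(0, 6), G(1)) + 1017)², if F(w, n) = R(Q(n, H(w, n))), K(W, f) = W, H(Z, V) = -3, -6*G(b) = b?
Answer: 37149025/36 ≈ 1.0319e+6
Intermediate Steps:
G(b) = -b/6
R(a) = 7*a
F(w, n) = 7*n
(F(K(0, 6), G(1)) + 1017)² = (7*(-⅙*1) + 1017)² = (7*(-⅙) + 1017)² = (-7/6 + 1017)² = (6095/6)² = 37149025/36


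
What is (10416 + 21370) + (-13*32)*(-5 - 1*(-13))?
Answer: 28458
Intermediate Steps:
(10416 + 21370) + (-13*32)*(-5 - 1*(-13)) = 31786 - 416*(-5 + 13) = 31786 - 416*8 = 31786 - 3328 = 28458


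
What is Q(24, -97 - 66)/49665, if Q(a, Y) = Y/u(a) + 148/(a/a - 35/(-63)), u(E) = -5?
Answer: 4471/1738275 ≈ 0.0025721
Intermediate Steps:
Q(a, Y) = 666/7 - Y/5 (Q(a, Y) = Y/(-5) + 148/(a/a - 35/(-63)) = Y*(-⅕) + 148/(1 - 35*(-1/63)) = -Y/5 + 148/(1 + 5/9) = -Y/5 + 148/(14/9) = -Y/5 + 148*(9/14) = -Y/5 + 666/7 = 666/7 - Y/5)
Q(24, -97 - 66)/49665 = (666/7 - (-97 - 66)/5)/49665 = (666/7 - ⅕*(-163))*(1/49665) = (666/7 + 163/5)*(1/49665) = (4471/35)*(1/49665) = 4471/1738275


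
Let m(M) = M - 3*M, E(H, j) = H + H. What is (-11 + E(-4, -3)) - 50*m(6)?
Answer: 581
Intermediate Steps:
E(H, j) = 2*H
m(M) = -2*M
(-11 + E(-4, -3)) - 50*m(6) = (-11 + 2*(-4)) - (-100)*6 = (-11 - 8) - 50*(-12) = -19 + 600 = 581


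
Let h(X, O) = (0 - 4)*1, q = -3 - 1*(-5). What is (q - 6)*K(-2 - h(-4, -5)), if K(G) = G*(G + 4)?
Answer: -48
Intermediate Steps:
q = 2 (q = -3 + 5 = 2)
h(X, O) = -4 (h(X, O) = -4*1 = -4)
K(G) = G*(4 + G)
(q - 6)*K(-2 - h(-4, -5)) = (2 - 6)*((-2 - 1*(-4))*(4 + (-2 - 1*(-4)))) = -4*(-2 + 4)*(4 + (-2 + 4)) = -8*(4 + 2) = -8*6 = -4*12 = -48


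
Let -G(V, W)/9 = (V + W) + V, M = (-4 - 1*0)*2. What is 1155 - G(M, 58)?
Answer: 1533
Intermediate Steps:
M = -8 (M = (-4 + 0)*2 = -4*2 = -8)
G(V, W) = -18*V - 9*W (G(V, W) = -9*((V + W) + V) = -9*(W + 2*V) = -18*V - 9*W)
1155 - G(M, 58) = 1155 - (-18*(-8) - 9*58) = 1155 - (144 - 522) = 1155 - 1*(-378) = 1155 + 378 = 1533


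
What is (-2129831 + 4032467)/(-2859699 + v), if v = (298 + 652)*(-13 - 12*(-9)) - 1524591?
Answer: -475659/1073510 ≈ -0.44309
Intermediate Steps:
v = -1434341 (v = 950*(-13 + 108) - 1524591 = 950*95 - 1524591 = 90250 - 1524591 = -1434341)
(-2129831 + 4032467)/(-2859699 + v) = (-2129831 + 4032467)/(-2859699 - 1434341) = 1902636/(-4294040) = 1902636*(-1/4294040) = -475659/1073510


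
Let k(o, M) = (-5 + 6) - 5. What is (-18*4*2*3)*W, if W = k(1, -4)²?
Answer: -6912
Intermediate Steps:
k(o, M) = -4 (k(o, M) = 1 - 5 = -4)
W = 16 (W = (-4)² = 16)
(-18*4*2*3)*W = -18*4*2*3*16 = -144*3*16 = -18*24*16 = -432*16 = -6912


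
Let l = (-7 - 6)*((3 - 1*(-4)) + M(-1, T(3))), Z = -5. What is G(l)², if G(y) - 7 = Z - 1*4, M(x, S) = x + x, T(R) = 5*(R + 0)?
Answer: 4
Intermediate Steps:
T(R) = 5*R
M(x, S) = 2*x
l = -65 (l = (-7 - 6)*((3 - 1*(-4)) + 2*(-1)) = -13*((3 + 4) - 2) = -13*(7 - 2) = -13*5 = -65)
G(y) = -2 (G(y) = 7 + (-5 - 1*4) = 7 + (-5 - 4) = 7 - 9 = -2)
G(l)² = (-2)² = 4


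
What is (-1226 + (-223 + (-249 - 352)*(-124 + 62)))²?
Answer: 1282570969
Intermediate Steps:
(-1226 + (-223 + (-249 - 352)*(-124 + 62)))² = (-1226 + (-223 - 601*(-62)))² = (-1226 + (-223 + 37262))² = (-1226 + 37039)² = 35813² = 1282570969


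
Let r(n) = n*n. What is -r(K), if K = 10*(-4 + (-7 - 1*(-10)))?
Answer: -100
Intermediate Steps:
K = -10 (K = 10*(-4 + (-7 + 10)) = 10*(-4 + 3) = 10*(-1) = -10)
r(n) = n²
-r(K) = -1*(-10)² = -1*100 = -100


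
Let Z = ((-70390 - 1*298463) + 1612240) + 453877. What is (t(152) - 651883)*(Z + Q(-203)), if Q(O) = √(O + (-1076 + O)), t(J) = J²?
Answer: -1067203960656 - 628779*I*√1482 ≈ -1.0672e+12 - 2.4206e+7*I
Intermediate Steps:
Z = 1697264 (Z = ((-70390 - 298463) + 1612240) + 453877 = (-368853 + 1612240) + 453877 = 1243387 + 453877 = 1697264)
Q(O) = √(-1076 + 2*O)
(t(152) - 651883)*(Z + Q(-203)) = (152² - 651883)*(1697264 + √(-1076 + 2*(-203))) = (23104 - 651883)*(1697264 + √(-1076 - 406)) = -628779*(1697264 + √(-1482)) = -628779*(1697264 + I*√1482) = -1067203960656 - 628779*I*√1482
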